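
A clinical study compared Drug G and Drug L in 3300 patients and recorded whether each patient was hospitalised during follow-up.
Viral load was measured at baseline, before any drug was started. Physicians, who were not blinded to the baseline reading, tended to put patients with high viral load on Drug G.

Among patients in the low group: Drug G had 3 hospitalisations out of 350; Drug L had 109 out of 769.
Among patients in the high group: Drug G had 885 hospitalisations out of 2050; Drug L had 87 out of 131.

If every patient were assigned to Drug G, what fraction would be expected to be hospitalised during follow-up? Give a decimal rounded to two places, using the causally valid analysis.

0.29

Viral load satisfies the back-door criterion: it is not a descendant of the drug, and it blocks the spurious path from drug to outcome. Adjusting for it (i.e., using the within-viral load rates) gives the causal effect.
Standardising Drug G to the population viral load mix: 0.339·3/350 + 0.661·885/2050 = 0.288.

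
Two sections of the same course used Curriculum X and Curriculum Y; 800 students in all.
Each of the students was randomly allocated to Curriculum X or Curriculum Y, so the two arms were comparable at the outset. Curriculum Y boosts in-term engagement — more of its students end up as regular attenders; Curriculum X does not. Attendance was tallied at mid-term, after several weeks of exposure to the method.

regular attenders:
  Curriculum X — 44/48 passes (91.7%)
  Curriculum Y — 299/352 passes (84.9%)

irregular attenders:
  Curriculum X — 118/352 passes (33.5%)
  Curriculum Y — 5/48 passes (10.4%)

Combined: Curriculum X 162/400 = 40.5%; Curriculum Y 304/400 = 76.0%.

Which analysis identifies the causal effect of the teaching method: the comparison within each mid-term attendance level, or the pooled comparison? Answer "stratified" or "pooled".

pooled

Within every mid-term attendance level Curriculum X has the higher rate, yet pooled Curriculum Y does — Simpson's reversal.
Because the teaching method influences mid-term attendance, mid-term attendance is a post-treatment mediator, not a confounder. Stratifying on it would bias the estimate; the causal effect is the crude pooled difference.
Pooled: Curriculum X 40.5% vs Curriculum Y 76.0%; Curriculum Y is higher overall.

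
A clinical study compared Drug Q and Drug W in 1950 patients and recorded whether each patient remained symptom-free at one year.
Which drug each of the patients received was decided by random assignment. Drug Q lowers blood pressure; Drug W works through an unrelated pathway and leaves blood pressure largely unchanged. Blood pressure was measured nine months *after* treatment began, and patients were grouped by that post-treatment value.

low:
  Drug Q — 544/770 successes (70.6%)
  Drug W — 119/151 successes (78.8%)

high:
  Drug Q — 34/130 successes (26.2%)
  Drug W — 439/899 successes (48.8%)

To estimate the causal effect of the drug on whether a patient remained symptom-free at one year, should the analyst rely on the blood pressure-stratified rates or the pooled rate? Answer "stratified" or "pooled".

Stratifying would compare drugs among patients the drugs themselves sorted into blood pressure groups — a form of selection on an intermediate. The unconditioned pooled rates give the total causal effect.
Pooled: Drug Q 64.2% vs Drug W 53.1%; Drug Q is higher overall.

pooled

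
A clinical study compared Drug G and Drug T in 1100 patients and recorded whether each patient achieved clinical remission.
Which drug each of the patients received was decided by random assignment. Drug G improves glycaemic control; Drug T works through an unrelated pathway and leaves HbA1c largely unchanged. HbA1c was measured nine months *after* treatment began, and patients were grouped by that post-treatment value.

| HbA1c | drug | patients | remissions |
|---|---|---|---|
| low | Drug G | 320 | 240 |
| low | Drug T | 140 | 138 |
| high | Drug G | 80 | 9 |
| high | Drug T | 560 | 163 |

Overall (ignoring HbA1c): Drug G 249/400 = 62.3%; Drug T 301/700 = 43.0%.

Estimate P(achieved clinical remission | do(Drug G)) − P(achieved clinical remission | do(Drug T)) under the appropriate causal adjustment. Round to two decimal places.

The HbA1c-specific comparison favours Drug T throughout, but the pooled figures favour Drug G. The question is whether to condition on HbA1c.
The distribution of HbA1c is itself part of what the drug does — it is an intermediate outcome. Holding it fixed would remove that part of the effect; the total effect is the pooled difference.
The causal difference is the pooled difference: 0.623 − 0.430 = +0.193.

+0.19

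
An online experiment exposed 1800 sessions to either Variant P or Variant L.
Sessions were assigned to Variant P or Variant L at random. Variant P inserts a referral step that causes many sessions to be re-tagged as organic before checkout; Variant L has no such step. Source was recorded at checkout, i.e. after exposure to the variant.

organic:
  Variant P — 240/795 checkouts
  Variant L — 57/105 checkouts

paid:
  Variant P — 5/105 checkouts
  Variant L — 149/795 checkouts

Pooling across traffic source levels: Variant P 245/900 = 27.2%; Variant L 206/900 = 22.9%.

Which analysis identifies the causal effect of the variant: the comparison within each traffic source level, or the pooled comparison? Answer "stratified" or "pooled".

Stratifying would compare variants among sessions the variants themselves sorted into traffic source groups — a form of selection on an intermediate. The unconditioned pooled rates give the total causal effect.
Pooled: Variant P 27.2% vs Variant L 22.9%; Variant P is higher overall.

pooled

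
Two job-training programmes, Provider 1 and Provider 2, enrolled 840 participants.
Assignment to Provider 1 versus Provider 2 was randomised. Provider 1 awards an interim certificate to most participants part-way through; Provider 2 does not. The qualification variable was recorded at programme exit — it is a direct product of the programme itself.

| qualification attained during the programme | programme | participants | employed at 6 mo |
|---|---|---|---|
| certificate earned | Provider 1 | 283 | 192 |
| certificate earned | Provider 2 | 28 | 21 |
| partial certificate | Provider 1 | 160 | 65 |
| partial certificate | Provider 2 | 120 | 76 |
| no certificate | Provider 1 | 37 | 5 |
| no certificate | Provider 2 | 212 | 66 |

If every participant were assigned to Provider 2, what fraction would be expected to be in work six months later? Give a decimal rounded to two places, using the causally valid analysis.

Qualification attained during the programme is recorded after the programme and is itself shifted by it — it sits on the causal path from programme to outcome. Conditioning on a mediator would strip out part of the effect we want; the pooled comparison gives the total causal effect.
So P(outcome | do(Provider 2)) is just the pooled rate for Provider 2: 163/360 = 0.453.

0.45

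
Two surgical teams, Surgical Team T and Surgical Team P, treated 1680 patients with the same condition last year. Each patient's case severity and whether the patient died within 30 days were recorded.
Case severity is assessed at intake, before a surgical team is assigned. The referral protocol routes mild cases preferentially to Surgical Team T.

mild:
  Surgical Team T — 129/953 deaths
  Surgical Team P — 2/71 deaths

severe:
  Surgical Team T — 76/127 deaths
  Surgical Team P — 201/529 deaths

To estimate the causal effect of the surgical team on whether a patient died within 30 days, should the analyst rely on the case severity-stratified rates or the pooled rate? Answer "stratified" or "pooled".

stratified

Surgical Team P is lower inside every case severity stratum but Surgical Team T is lower in aggregate. Whether to stratify depends on how case severity relates to the surgical team.
Here case severity is a common cause — it drives both which surgical team a case falls under and the outcome. The crude comparison mixes populations; the stratum-specific rates are the causally relevant ones.
Within each level — mild: 13.5% vs 2.8%; severe: 59.8% vs 38.0% — Surgical Team P is lower every time.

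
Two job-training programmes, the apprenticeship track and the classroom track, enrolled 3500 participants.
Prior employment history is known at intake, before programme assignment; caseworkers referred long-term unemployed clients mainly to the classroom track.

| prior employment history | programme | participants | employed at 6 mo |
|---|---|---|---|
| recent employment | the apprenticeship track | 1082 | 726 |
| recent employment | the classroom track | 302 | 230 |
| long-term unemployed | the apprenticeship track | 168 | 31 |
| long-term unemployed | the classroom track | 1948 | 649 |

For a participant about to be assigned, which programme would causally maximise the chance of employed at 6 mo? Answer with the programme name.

The stratified and pooled comparisons disagree (the classroom track wins within each prior employment history; the apprenticeship track wins overall), so the answer turns on the causal role of prior employment history.
Prior employment history satisfies the back-door criterion: it is not a descendant of the programme, and it blocks the spurious path from programme to outcome. Adjusting for it (i.e., using the within-prior employment history rates) gives the causal effect.
Within each level — recent employment: 67.1% vs 76.2%; long-term unemployed: 18.5% vs 33.3% — the classroom track is higher every time.

the classroom track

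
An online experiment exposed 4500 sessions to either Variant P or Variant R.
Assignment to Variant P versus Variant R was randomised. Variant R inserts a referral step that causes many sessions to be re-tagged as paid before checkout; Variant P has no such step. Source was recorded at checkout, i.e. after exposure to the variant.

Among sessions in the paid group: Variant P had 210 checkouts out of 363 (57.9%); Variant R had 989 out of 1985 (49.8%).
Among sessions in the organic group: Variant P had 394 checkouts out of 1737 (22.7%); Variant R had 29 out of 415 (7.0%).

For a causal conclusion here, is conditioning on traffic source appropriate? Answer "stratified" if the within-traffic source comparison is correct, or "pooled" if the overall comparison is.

pooled

Within every traffic source level Variant P has the higher rate, yet pooled Variant R does — Simpson's reversal.
Traffic source here is a post-treatment variable shaped by the variant; conditioning on it would introduce bias rather than remove it. The overall comparison is the causal one.
Pooled: Variant P 28.8% vs Variant R 42.4%; Variant R is higher overall.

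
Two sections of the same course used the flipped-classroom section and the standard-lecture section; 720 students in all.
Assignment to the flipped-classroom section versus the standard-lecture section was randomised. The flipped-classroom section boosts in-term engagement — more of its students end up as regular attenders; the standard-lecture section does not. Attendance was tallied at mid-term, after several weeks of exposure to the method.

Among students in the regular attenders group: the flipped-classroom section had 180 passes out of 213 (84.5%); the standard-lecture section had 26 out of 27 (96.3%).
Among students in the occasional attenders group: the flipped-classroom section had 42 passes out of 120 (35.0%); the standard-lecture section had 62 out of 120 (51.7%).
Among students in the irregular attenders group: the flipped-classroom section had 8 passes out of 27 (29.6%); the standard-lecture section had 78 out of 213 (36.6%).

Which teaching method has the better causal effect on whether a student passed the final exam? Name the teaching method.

The distribution of mid-term attendance is itself part of what the teaching method does — it is an intermediate outcome. Holding it fixed would remove that part of the effect; the total effect is the pooled difference.
Pooled: the flipped-classroom section 63.9% vs the standard-lecture section 46.1%; the flipped-classroom section is higher overall.

the flipped-classroom section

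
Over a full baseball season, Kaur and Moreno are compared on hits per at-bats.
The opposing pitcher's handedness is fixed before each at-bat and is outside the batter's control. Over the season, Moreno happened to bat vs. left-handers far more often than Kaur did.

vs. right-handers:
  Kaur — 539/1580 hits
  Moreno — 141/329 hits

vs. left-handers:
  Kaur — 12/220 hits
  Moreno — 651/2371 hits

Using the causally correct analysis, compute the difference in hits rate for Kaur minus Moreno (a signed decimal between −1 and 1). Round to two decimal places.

-0.16

Pitcher handedness differs across players for reasons unrelated to any effect of the player itself, and it separately predicts the outcome — a classic confounder. We must compare within pitcher handedness levels.
Adjusting over the population distribution of pitcher handedness: 0.424·(0.341−0.429) + 0.576·(0.055−0.275) = -0.164.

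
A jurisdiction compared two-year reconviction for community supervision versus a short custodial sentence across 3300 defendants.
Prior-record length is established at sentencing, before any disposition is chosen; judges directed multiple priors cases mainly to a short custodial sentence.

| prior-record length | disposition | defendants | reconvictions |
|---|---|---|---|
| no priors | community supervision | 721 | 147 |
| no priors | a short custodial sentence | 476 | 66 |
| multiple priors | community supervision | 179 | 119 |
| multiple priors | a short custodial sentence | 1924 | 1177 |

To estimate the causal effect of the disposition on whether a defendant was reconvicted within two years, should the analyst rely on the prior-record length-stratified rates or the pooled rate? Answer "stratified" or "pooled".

stratified

Prior-record length satisfies the back-door criterion: it is not a descendant of the disposition, and it blocks the spurious path from disposition to outcome. Adjusting for it (i.e., using the within-prior-record length rates) gives the causal effect.
Within each level — no priors: 20.4% vs 13.9%; multiple priors: 66.5% vs 61.2% — a short custodial sentence is lower every time.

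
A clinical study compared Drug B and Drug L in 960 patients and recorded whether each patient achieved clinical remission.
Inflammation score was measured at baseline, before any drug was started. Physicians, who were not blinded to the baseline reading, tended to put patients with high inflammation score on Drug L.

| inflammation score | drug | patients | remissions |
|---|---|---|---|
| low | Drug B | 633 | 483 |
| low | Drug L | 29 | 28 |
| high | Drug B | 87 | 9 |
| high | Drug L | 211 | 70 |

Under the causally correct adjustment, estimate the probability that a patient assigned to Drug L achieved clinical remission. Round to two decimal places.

Inflammation score satisfies the back-door criterion: it is not a descendant of the drug, and it blocks the spurious path from drug to outcome. Adjusting for it (i.e., using the within-inflammation score rates) gives the causal effect.
Standardising Drug L to the population inflammation score mix: 0.690·28/29 + 0.310·70/211 = 0.769.

0.77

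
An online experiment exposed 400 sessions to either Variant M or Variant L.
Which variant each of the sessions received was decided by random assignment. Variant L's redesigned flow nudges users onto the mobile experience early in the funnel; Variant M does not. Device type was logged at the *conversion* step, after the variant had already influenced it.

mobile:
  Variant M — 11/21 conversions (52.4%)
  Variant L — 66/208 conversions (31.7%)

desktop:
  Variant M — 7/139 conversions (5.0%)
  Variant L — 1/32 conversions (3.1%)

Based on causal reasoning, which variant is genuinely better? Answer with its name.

Within every device type level Variant M has the higher rate, yet pooled Variant L does — Simpson's reversal.
Device type lies on the pathway variant → device type → outcome, so adjusting for it blocks the indirect effect. For the total causal effect of variant, use the unadjusted pooled rates.
Pooled: Variant M 11.2% vs Variant L 27.9%; Variant L is higher overall.

Variant L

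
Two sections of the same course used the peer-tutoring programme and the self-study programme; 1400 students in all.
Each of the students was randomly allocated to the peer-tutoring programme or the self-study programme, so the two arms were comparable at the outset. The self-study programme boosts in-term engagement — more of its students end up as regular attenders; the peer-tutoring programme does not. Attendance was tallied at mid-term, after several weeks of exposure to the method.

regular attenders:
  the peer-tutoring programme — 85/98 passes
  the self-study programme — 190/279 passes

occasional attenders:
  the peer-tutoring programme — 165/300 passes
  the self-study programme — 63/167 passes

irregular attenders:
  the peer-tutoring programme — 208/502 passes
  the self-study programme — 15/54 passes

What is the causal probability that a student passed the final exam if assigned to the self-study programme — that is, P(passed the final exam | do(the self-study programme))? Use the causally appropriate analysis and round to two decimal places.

the peer-tutoring programme is higher inside every mid-term attendance stratum but the self-study programme is higher in aggregate. Whether to stratify depends on how mid-term attendance relates to the teaching method.
Because the teaching method influences mid-term attendance, mid-term attendance is a post-treatment mediator, not a confounder. Stratifying on it would bias the estimate; the causal effect is the crude pooled difference.
So P(outcome | do(the self-study programme)) is just the pooled rate for the self-study programme: 268/500 = 0.536.

0.54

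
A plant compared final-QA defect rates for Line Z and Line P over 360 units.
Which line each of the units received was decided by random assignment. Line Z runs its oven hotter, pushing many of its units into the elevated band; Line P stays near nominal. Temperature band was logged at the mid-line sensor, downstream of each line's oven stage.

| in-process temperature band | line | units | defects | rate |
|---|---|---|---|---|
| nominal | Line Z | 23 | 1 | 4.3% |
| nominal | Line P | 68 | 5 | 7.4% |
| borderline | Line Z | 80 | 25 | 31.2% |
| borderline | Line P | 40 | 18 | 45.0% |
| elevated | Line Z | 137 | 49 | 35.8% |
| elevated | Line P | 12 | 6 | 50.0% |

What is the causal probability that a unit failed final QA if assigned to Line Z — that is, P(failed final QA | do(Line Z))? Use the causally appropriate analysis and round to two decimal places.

0.31

In-process temperature band is downstream of the line. One should not condition on a consequence of treatment, so the overall rates are the right comparison.
So P(outcome | do(Line Z)) is just the pooled rate for Line Z: 75/240 = 0.312.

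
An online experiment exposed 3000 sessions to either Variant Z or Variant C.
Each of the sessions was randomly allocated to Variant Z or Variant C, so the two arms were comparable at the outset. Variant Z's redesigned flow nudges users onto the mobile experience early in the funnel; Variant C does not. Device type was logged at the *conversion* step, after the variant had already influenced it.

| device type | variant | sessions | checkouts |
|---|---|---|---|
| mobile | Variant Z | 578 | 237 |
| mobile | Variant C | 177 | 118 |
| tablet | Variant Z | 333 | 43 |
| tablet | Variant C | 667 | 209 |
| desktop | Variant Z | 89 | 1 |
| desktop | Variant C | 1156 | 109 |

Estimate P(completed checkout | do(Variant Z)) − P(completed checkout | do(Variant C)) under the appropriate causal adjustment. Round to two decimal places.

+0.06

Variant C is higher inside every device type stratum but Variant Z is higher in aggregate. Whether to stratify depends on how device type relates to the variant.
Because the variant influences device type, device type is a post-treatment mediator, not a confounder. Stratifying on it would bias the estimate; the causal effect is the crude pooled difference.
The causal difference is the pooled difference: 0.281 − 0.218 = +0.063.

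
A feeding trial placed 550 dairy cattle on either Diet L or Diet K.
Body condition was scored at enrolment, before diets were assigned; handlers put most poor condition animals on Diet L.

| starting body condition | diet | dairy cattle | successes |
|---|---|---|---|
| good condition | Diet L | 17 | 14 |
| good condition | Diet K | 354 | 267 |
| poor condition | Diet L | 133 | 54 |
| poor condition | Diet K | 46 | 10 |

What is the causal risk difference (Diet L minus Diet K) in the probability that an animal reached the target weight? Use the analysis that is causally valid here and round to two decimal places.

The stratified and pooled comparisons disagree (Diet L wins within each starting body condition; Diet K wins overall), so the answer turns on the causal role of starting body condition.
Here starting body condition is a common cause — it drives both which diet a case falls under and the outcome. The crude comparison mixes populations; the stratum-specific rates are the causally relevant ones.
Adjusting over the population distribution of starting body condition: 0.675·(0.824−0.754) + 0.325·(0.406−0.217) = +0.108.

+0.11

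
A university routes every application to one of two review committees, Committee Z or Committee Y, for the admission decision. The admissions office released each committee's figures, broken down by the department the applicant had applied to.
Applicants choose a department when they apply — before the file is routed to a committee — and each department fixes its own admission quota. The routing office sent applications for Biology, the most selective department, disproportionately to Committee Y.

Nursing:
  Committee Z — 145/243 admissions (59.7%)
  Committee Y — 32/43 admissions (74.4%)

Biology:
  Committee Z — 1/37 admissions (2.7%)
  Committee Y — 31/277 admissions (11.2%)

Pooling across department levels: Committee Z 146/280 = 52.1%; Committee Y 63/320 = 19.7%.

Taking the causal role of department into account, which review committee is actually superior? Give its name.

Committee Y

Department satisfies the back-door criterion: it is not a descendant of the review committee, and it blocks the spurious path from review committee to outcome. Adjusting for it (i.e., using the within-department rates) gives the causal effect.
Within each level — Nursing: 59.7% vs 74.4%; Biology: 2.7% vs 11.2% — Committee Y is higher every time.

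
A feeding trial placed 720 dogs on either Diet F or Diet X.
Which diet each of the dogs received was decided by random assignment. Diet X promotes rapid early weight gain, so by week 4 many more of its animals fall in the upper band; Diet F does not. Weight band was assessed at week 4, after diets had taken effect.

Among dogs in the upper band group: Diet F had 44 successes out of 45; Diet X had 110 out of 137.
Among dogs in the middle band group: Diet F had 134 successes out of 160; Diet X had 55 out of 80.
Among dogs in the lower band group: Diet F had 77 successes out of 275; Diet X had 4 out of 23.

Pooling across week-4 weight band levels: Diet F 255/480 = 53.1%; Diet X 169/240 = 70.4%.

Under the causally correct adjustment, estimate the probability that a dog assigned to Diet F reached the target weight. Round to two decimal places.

0.53

The week-4 weight band-specific comparison favours Diet F throughout, but the pooled figures favour Diet X. The question is whether to condition on week-4 weight band.
The distribution of week-4 weight band is itself part of what the diet does — it is an intermediate outcome. Holding it fixed would remove that part of the effect; the total effect is the pooled difference.
So P(outcome | do(Diet F)) is just the pooled rate for Diet F: 255/480 = 0.531.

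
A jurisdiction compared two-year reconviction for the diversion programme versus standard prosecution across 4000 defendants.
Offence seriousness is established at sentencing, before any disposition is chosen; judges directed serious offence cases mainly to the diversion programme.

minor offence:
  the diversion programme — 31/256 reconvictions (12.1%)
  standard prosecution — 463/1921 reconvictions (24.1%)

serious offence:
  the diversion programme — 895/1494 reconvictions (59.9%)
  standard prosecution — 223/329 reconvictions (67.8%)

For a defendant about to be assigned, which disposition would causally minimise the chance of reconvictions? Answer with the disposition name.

the diversion programme

Since offence seriousness is a pre-existing factor (not a product of the disposition) and it affects the outcome on its own, it is a confounder. The stratified rates, not the pooled rate, identify the causal effect.
Within each level — minor offence: 12.1% vs 24.1%; serious offence: 59.9% vs 67.8% — the diversion programme is lower every time.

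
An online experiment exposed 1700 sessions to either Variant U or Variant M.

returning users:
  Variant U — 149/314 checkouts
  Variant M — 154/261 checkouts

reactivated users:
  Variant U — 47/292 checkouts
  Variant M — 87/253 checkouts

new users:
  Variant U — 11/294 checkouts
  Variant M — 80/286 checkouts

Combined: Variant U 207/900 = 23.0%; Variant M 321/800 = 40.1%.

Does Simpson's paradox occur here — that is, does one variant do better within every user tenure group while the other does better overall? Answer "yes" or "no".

Within each user tenure level (returning users 47.5% vs 59.0%; reactivated users 16.1% vs 34.4%; new users 3.7% vs 28.0%), Variant M has the higher rate every time. Pooled: 23.0% vs 40.1% — Variant M has the higher rate overall. They agree.

no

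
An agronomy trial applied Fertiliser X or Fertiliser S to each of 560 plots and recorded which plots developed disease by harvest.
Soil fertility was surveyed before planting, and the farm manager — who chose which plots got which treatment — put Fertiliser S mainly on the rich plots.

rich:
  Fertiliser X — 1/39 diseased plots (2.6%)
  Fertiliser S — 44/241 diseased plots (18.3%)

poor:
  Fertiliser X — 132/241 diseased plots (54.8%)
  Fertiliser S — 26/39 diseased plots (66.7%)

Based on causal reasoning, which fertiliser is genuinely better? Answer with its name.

Fertiliser X

Fertiliser X is lower inside every soil fertility stratum but Fertiliser S is lower in aggregate. Whether to stratify depends on how soil fertility relates to the fertiliser.
Here soil fertility is a common cause — it drives both which fertiliser a case falls under and the outcome. The crude comparison mixes populations; the stratum-specific rates are the causally relevant ones.
Within each level — rich: 2.6% vs 18.3%; poor: 54.8% vs 66.7% — Fertiliser X is lower every time.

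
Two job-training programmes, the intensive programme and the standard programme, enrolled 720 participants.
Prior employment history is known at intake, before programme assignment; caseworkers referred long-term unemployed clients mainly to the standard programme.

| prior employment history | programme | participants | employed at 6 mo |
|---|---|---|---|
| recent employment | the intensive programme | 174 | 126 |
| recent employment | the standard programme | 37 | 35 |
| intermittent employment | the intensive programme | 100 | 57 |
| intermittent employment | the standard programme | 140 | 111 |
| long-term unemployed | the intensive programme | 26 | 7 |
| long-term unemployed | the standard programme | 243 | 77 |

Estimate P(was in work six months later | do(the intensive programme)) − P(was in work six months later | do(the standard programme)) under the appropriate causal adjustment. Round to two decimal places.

the standard programme is higher inside every prior employment history stratum but the intensive programme is higher in aggregate. Whether to stratify depends on how prior employment history relates to the programme.
Nothing the programme does changes prior employment history; the imbalance is an allocation artefact. With prior employment history also predicting the outcome, the pooled figure is confounded, and the within-stratum comparison is the causal one.
Adjusting over the population distribution of prior employment history: 0.293·(0.724−0.946) + 0.333·(0.570−0.793) + 0.374·(0.269−0.317) = -0.157.

-0.16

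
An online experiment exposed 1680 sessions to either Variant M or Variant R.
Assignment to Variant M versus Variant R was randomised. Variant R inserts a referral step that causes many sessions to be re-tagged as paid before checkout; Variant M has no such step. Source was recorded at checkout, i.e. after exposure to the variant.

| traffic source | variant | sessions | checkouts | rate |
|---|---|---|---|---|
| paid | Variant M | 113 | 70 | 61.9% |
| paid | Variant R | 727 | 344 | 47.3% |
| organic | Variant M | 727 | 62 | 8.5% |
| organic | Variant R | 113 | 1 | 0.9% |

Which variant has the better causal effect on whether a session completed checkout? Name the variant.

Variant R

Variant M is higher inside every traffic source stratum but Variant R is higher in aggregate. Whether to stratify depends on how traffic source relates to the variant.
Because the variant influences traffic source, traffic source is a post-treatment mediator, not a confounder. Stratifying on it would bias the estimate; the causal effect is the crude pooled difference.
Pooled: Variant M 15.7% vs Variant R 41.1%; Variant R is higher overall.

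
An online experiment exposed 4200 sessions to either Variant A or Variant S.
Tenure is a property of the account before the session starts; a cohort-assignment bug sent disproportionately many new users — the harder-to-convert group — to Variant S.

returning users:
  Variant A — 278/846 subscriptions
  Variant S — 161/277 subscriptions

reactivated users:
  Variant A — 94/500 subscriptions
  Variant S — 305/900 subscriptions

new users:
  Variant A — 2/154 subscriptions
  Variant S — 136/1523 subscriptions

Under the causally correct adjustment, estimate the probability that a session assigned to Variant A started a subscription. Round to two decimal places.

0.16

Variant S is higher inside every user tenure stratum but Variant A is higher in aggregate. Whether to stratify depends on how user tenure relates to the variant.
Since user tenure is a pre-existing factor (not a product of the variant) and it affects the outcome on its own, it is a confounder. The stratified rates, not the pooled rate, identify the causal effect.
Standardising Variant A to the population user tenure mix: 0.267·278/846 + 0.333·94/500 + 0.399·2/154 = 0.156.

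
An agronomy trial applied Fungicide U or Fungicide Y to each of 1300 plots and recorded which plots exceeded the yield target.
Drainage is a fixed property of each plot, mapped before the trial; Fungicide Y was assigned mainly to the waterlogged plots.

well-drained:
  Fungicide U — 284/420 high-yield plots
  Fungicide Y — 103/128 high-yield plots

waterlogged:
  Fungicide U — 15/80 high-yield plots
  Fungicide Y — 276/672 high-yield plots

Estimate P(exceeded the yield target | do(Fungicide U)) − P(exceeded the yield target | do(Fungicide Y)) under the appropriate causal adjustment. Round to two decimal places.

-0.18

Nothing the fungicide does changes field drainage; the imbalance is an allocation artefact. With field drainage also predicting the outcome, the pooled figure is confounded, and the within-stratum comparison is the causal one.
Adjusting over the population distribution of field drainage: 0.422·(0.676−0.805) + 0.578·(0.188−0.411) = -0.183.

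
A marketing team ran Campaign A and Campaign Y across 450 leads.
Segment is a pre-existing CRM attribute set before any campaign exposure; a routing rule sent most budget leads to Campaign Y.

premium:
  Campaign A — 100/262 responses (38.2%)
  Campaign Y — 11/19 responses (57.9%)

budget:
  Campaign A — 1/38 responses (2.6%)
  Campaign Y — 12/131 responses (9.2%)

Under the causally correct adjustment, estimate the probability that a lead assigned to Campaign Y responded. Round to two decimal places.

Customer segment is set before the campaign has any effect — it is not caused by the campaign — and it independently drives the outcome. That makes it a confounder, so the causal comparison is within customer segment levels.
Standardising Campaign Y to the population customer segment mix: 0.624·11/19 + 0.376·12/131 = 0.396.

0.40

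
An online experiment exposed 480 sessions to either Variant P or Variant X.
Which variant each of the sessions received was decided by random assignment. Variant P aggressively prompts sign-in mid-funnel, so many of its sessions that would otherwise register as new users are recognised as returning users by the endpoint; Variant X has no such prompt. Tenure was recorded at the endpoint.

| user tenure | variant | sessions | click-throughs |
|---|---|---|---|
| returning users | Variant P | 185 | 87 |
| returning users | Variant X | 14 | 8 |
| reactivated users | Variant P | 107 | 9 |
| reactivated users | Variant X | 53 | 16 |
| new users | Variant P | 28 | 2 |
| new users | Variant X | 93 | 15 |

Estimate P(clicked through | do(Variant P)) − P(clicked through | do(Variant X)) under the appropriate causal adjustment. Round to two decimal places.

User tenure is downstream of the variant. One should not condition on a consequence of treatment, so the overall rates are the right comparison.
The causal difference is the pooled difference: 0.306 − 0.244 = +0.062.

+0.06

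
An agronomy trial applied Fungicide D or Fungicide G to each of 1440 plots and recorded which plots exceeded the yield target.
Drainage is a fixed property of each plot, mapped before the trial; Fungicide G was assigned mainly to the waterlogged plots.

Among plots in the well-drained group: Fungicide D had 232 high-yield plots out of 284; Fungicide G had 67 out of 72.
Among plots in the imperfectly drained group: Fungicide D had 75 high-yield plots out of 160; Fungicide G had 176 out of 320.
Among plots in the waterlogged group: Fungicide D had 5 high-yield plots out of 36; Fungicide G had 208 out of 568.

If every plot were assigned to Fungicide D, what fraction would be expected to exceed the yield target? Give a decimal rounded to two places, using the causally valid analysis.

The stratified and pooled comparisons disagree (Fungicide G wins within each field drainage; Fungicide D wins overall), so the answer turns on the causal role of field drainage.
Field drainage is set before the fungicide has any effect — it is not caused by the fungicide — and it independently drives the outcome. That makes it a confounder, so the causal comparison is within field drainage levels.
Standardising Fungicide D to the population field drainage mix: 0.247·232/284 + 0.333·75/160 + 0.419·5/36 = 0.416.

0.42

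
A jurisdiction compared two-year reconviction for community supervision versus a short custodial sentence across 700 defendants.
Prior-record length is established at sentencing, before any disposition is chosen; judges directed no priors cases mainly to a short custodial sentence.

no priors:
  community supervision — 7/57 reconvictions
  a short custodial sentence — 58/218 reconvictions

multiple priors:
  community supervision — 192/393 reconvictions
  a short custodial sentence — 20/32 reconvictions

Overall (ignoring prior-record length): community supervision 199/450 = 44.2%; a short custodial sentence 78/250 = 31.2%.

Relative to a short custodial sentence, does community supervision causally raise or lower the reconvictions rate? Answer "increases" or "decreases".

decreases

Within every prior-record length level community supervision has the lower rate, yet pooled a short custodial sentence does — Simpson's reversal.
Here prior-record length is a common cause — it drives both which disposition a case falls under and the outcome. The crude comparison mixes populations; the stratum-specific rates are the causally relevant ones.
Within each level — no priors: 12.3% vs 26.6%; multiple priors: 48.9% vs 62.5% — community supervision is lower every time.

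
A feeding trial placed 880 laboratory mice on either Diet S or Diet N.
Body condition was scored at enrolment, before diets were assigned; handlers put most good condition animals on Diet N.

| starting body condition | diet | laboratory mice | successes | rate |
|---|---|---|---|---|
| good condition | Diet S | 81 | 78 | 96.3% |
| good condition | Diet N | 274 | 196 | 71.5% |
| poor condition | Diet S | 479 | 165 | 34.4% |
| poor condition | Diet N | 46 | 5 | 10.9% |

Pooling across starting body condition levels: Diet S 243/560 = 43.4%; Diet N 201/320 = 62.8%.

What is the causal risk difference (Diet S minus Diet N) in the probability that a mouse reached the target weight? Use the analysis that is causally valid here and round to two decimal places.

Within every starting body condition level Diet S has the higher rate, yet pooled Diet N does — Simpson's reversal.
The imbalance in starting body condition arose from how laboratory mice were allocated, not from anything the diet did; and starting body condition independently affects the outcome. The pooled gap is confounded — condition on starting body condition.
Adjusting over the population distribution of starting body condition: 0.403·(0.963−0.715) + 0.597·(0.344−0.109) = +0.241.

+0.24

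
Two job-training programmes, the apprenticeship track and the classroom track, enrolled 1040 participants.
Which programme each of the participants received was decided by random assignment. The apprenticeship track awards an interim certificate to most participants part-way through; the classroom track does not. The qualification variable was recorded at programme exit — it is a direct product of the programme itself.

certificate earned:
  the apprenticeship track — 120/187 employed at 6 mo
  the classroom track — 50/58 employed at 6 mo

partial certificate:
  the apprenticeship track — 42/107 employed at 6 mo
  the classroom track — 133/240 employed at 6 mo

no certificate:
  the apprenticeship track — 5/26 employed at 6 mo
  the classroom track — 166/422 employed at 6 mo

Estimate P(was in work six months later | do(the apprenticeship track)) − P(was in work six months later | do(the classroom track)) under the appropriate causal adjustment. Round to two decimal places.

+0.04

the classroom track is higher inside every qualification attained during the programme stratum but the apprenticeship track is higher in aggregate. Whether to stratify depends on how qualification attained during the programme relates to the programme.
Qualification attained during the programme is downstream of the programme. One should not condition on a consequence of treatment, so the overall rates are the right comparison.
The causal difference is the pooled difference: 0.522 − 0.485 = +0.037.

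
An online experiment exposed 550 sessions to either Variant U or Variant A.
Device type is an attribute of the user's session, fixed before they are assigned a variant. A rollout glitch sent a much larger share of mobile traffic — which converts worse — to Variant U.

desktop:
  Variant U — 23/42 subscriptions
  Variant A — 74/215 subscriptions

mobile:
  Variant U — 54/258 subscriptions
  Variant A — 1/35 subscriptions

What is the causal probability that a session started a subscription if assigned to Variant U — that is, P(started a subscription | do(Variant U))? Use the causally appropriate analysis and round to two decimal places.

0.37

Device type satisfies the back-door criterion: it is not a descendant of the variant, and it blocks the spurious path from variant to outcome. Adjusting for it (i.e., using the within-device type rates) gives the causal effect.
Standardising Variant U to the population device type mix: 0.467·23/42 + 0.533·54/258 = 0.367.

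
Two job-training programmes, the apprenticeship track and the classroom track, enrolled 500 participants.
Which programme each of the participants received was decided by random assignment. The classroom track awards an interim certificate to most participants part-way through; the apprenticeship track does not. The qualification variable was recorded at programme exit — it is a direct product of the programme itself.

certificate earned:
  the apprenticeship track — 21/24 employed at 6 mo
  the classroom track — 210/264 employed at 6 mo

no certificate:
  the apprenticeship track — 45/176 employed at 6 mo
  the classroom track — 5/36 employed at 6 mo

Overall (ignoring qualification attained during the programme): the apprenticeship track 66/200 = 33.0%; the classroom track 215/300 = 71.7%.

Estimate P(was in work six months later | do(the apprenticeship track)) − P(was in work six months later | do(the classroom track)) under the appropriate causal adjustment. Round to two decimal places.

the apprenticeship track is higher inside every qualification attained during the programme stratum but the classroom track is higher in aggregate. Whether to stratify depends on how qualification attained during the programme relates to the programme.
Qualification attained during the programme is downstream of the programme. One should not condition on a consequence of treatment, so the overall rates are the right comparison.
The causal difference is the pooled difference: 0.330 − 0.717 = -0.387.

-0.39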